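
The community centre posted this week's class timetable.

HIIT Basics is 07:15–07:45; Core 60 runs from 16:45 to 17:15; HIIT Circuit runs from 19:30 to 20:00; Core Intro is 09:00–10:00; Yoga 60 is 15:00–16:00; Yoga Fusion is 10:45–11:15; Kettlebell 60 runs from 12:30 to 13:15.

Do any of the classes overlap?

No

Sorted by start: HIIT Basics, Core Intro, Yoga Fusion, Kettlebell 60, Yoga 60, Core 60, HIIT Circuit.
Core Intro starts after HIIT Basics ends; HIIT Basics is clear from here.
Yoga Fusion starts after Core Intro ends; Core Intro is clear from here.
Kettlebell 60 starts after Yoga Fusion ends; Yoga Fusion is clear from here.
Yoga 60 starts after Kettlebell 60 ends; Kettlebell 60 is clear from here.
Core 60 starts after Yoga 60 ends; Yoga 60 is clear from here.
HIIT Circuit starts after Core 60 ends.
Every pair is clear; the schedule has no overlaps.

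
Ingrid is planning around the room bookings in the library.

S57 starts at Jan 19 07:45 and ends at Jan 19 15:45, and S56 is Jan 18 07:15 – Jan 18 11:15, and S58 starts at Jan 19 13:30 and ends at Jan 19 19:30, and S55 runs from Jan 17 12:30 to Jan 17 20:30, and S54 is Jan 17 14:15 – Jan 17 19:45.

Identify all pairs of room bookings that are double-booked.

Two intervals overlap when each starts before the other ends.
Sorted by start: S55, S54, S56, S57, S58.
S54 starts before S55 ends → S55 and S54 overlap.
S56 starts after S55 ends; S55 is clear from here.
S56 starts after S54 ends; S54 is clear from here.
S57 starts after S56 ends; S56 is clear from here.
S58 starts before S57 ends → S57 and S58 overlap.

S54 & S55, S57 & S58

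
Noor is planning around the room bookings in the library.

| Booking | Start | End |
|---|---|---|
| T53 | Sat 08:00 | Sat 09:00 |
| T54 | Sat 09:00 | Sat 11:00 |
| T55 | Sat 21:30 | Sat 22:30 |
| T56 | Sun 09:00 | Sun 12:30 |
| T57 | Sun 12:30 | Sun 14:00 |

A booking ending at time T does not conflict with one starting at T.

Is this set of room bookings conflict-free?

Sorted by start: T53, T54, T55, T56, T57.
T54 starts exactly when T53 ends (back-to-back, no overlap) — done with T53.
T55 starts after T54 ends — done with T54.
T56 starts after T55 ends — done with T55.
T57 starts exactly when T56 ends (back-to-back, no overlap).
Every pair is clear; the schedule has no overlaps.

Yes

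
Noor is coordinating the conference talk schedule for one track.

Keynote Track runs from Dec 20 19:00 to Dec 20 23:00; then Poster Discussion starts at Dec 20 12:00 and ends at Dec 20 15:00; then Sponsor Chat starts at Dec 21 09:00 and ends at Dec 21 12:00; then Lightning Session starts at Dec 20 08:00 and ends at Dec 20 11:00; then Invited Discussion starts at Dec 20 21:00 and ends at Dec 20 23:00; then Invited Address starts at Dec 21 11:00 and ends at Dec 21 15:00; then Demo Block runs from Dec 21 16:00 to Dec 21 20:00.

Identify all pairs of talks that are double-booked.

Check each pair: they overlap iff neither finishes before the other starts.
Sorted by start: Lightning Session, Poster Discussion, Keynote Track, Invited Discussion, Sponsor Chat, Invited Address, Demo Block.
Poster Discussion starts after Lightning Session ends, so nothing later overlaps Lightning Session either.
Keynote Track starts after Poster Discussion ends, so nothing later overlaps Poster Discussion either.
Invited Discussion starts before Keynote Track ends → Keynote Track and Invited Discussion overlap.
Sponsor Chat starts after Keynote Track ends, so nothing later overlaps Keynote Track either.
Sponsor Chat starts after Invited Discussion ends, so nothing later overlaps Invited Discussion either.
Invited Address starts before Sponsor Chat ends → Sponsor Chat and Invited Address overlap.
Demo Block starts after Sponsor Chat ends.
Demo Block starts after Invited Address ends.

Invited Address & Sponsor Chat, Invited Discussion & Keynote Track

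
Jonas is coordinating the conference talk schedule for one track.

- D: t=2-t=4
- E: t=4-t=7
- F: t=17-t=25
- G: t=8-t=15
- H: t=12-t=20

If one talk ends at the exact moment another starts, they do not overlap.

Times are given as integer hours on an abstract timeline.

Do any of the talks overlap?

Check each pair: they overlap iff neither finishes before the other starts.
Sorted by start: D, E, G, H, F.
E starts exactly when D ends (back-to-back, no overlap) — done with D.
G starts after E ends — done with E.
H starts before G ends → G and H overlap.
That's a conflict, so the schedule is not conflict-free.

Yes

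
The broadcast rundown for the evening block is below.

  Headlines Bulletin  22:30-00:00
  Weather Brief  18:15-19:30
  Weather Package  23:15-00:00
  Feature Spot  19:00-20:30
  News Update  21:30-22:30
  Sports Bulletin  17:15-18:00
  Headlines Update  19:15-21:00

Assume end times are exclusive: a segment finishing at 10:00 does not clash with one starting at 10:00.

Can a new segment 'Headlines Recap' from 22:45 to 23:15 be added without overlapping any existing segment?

Sports Bulletin: ends 18:00 at or before Headlines Recap starts 22:45 → clear.
Weather Brief: ends 19:30 at or before Headlines Recap starts 22:45 → clear.
Feature Spot: ends 20:30 at or before Headlines Recap starts 22:45 → clear.
Headlines Update: ends 21:00 at or before Headlines Recap starts 22:45 → clear.
News Update: ends 22:30 at or before Headlines Recap starts 22:45 → clear.
Headlines Bulletin: starts 22:30 before Headlines Recap ends 23:15, and ends 00:00 after Headlines Recap starts 22:45 → overlap.
Weather Package: starts 23:15 at or after Headlines Recap ends 23:15 → clear.
Headlines Recap overlaps Headlines Bulletin.

No — it overlaps Headlines Bulletin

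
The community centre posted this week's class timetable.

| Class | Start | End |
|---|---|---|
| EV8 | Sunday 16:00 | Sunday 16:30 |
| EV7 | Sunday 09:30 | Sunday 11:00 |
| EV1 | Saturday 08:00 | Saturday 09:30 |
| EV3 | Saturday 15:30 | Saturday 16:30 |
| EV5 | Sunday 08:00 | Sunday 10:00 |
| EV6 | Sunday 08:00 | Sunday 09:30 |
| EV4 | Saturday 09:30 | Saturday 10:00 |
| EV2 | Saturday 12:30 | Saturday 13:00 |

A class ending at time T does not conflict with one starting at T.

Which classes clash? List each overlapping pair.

EV5 & EV6, EV5 & EV7

Sorted by start: EV1, EV4, EV2, EV3, EV5, EV6, EV7, EV8.
EV4 starts exactly when EV1 ends (back-to-back, no overlap), so nothing later overlaps EV1 either.
EV2 starts after EV4 ends, so nothing later overlaps EV4 either.
EV3 starts after EV2 ends, so nothing later overlaps EV2 either.
EV5 starts after EV3 ends, so nothing later overlaps EV3 either.
EV6 starts before EV5 ends → EV5 and EV6 overlap.
EV7 starts before EV5 ends → EV5 and EV7 overlap.
EV8 starts after EV5 ends.
EV7 starts exactly when EV6 ends (back-to-back, no overlap), so nothing later overlaps EV6 either.
EV8 starts after EV7 ends.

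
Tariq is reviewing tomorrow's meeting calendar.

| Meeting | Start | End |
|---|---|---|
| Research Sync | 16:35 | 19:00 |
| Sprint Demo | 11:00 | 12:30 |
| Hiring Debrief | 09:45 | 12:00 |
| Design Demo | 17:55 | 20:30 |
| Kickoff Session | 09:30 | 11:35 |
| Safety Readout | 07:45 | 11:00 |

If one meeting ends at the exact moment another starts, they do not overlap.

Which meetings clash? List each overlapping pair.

Design Demo & Research Sync, Hiring Debrief & Kickoff Session, Hiring Debrief & Safety Readout, Hiring Debrief & Sprint Demo, Kickoff Session & Safety Readout, Kickoff Session & Sprint Demo

Check each pair: they overlap iff neither finishes before the other starts.
Sorted by start: Safety Readout, Kickoff Session, Hiring Debrief, Sprint Demo, Research Sync, Design Demo.
Kickoff Session starts before Safety Readout ends → Safety Readout and Kickoff Session overlap.
Hiring Debrief starts before Safety Readout ends → Safety Readout and Hiring Debrief overlap.
Sprint Demo starts exactly when Safety Readout ends (back-to-back, no overlap), so nothing later overlaps Safety Readout either.
Hiring Debrief starts before Kickoff Session ends → Kickoff Session and Hiring Debrief overlap.
Sprint Demo starts before Kickoff Session ends → Kickoff Session and Sprint Demo overlap.
Research Sync starts after Kickoff Session ends, so nothing later overlaps Kickoff Session either.
Sprint Demo starts before Hiring Debrief ends → Hiring Debrief and Sprint Demo overlap.
Research Sync starts after Hiring Debrief ends, so nothing later overlaps Hiring Debrief either.
Research Sync starts after Sprint Demo ends, so nothing later overlaps Sprint Demo either.
Design Demo starts before Research Sync ends → Research Sync and Design Demo overlap.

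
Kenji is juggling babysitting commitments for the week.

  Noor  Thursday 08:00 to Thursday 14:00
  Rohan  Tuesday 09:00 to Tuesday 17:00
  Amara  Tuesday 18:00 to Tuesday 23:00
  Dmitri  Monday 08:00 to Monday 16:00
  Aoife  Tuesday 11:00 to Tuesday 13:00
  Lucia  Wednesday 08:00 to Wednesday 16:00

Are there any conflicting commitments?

Yes

Sorted by start: Dmitri, Rohan, Aoife, Amara, Lucia, Noor.
Rohan starts after Dmitri ends; Dmitri is clear from here.
Aoife starts before Rohan ends → Rohan and Aoife overlap.
That's a conflict, so the schedule is not conflict-free.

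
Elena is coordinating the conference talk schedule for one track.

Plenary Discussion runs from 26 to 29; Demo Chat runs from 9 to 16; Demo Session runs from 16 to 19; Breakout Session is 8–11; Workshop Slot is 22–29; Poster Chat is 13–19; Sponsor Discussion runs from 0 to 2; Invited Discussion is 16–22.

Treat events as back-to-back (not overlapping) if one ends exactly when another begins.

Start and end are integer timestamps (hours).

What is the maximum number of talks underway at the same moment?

Walk through starts and ends in time order (an end at T is processed before a start at T):
0 start Sponsor Discussion → 1
2 end Sponsor Discussion → 0
8 start Breakout Session → 1
9 start Demo Chat → 2
11 end Breakout Session → 1
13 start Poster Chat → 2
16 end Demo Chat → 1
16 start Demo Session → 2
16 start Invited Discussion → 3
19 end Demo Session → 2
19 end Poster Chat → 1
22 end Invited Discussion → 0
22 start Workshop Slot → 1
26 start Plenary Discussion → 2
29 end Plenary Discussion → 1
29 end Workshop Slot → 0
Peak is 3, at 16 (Demo Session, Invited Discussion, Poster Chat).

3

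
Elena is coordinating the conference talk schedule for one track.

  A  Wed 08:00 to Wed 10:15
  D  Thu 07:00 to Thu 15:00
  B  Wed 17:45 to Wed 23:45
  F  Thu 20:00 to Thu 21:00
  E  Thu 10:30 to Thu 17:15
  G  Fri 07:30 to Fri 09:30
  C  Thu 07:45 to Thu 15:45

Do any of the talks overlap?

Two intervals overlap when each starts before the other ends.
Sorted by start: A, B, D, C, E, F, G.
B starts after A ends, so A has no further overlaps.
D starts after B ends, so B has no further overlaps.
C starts before D ends → D and C overlap.
That's a conflict, so the schedule is not conflict-free.

Yes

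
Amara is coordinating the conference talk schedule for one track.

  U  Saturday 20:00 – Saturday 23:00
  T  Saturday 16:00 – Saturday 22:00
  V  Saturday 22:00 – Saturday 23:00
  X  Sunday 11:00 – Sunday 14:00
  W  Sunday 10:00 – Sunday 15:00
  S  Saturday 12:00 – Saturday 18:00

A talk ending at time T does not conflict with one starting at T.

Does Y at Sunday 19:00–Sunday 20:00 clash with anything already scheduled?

No — it doesn't clash with anything

S: ends Saturday 18:00 at or before Y starts Sunday 19:00 → clear.
T: ends Saturday 22:00 at or before Y starts Sunday 19:00 → clear.
U: ends Saturday 23:00 at or before Y starts Sunday 19:00 → clear.
V: ends Saturday 23:00 at or before Y starts Sunday 19:00 → clear.
W: ends Sunday 15:00 at or before Y starts Sunday 19:00 → clear.
X: ends Sunday 14:00 at or before Y starts Sunday 19:00 → clear.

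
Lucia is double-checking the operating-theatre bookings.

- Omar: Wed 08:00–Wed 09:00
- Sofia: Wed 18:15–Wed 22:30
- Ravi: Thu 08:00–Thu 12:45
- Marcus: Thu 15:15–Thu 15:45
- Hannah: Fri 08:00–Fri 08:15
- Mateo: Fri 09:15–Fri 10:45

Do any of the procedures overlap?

Sorted by start: Omar, Sofia, Ravi, Marcus, Hannah, Mateo.
Sofia starts after Omar ends, so Omar has no further overlaps.
Ravi starts after Sofia ends, so Sofia has no further overlaps.
Marcus starts after Ravi ends, so Ravi has no further overlaps.
Hannah starts after Marcus ends, so Marcus has no further overlaps.
Mateo starts after Hannah ends.
Every pair is clear; the schedule has no overlaps.

No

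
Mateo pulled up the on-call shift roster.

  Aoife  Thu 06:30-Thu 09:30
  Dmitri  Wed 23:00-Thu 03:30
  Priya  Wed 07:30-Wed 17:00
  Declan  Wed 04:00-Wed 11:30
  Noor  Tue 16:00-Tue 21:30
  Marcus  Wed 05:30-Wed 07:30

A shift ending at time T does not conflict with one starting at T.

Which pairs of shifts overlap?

Sorted by start: Noor, Declan, Marcus, Priya, Dmitri, Aoife.
Declan starts after Noor ends, so nothing later overlaps Noor either.
Marcus starts before Declan ends → Declan and Marcus overlap.
Priya starts before Declan ends → Declan and Priya overlap.
Dmitri starts after Declan ends, so nothing later overlaps Declan either.
Priya starts exactly when Marcus ends (back-to-back, no overlap), so nothing later overlaps Marcus either.
Dmitri starts after Priya ends, so nothing later overlaps Priya either.
Aoife starts after Dmitri ends.

Declan & Marcus, Declan & Priya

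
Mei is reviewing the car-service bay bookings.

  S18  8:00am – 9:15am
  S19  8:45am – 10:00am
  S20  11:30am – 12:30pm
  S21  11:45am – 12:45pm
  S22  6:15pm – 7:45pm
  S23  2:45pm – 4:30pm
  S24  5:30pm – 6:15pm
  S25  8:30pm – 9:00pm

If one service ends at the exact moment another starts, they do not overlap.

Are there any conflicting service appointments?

Yes

Sorted by start: S18, S19, S20, S21, S23, S24, S22, S25.
S19 starts before S18 ends → S18 and S19 overlap.
That's a conflict, so the schedule is not conflict-free.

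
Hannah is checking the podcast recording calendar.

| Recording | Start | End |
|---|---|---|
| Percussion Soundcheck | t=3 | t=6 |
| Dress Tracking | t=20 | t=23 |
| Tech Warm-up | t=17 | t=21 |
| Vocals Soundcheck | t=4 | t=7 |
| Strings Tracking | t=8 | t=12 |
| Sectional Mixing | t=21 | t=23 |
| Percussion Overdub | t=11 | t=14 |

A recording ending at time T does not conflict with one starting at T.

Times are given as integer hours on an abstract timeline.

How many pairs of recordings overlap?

Sorted by start: Percussion Soundcheck, Vocals Soundcheck, Strings Tracking, Percussion Overdub, Tech Warm-up, Dress Tracking, Sectional Mixing.
Vocals Soundcheck starts before Percussion Soundcheck ends → Percussion Soundcheck and Vocals Soundcheck overlap.
Strings Tracking starts after Percussion Soundcheck ends; Percussion Soundcheck is clear from here.
Strings Tracking starts after Vocals Soundcheck ends; Vocals Soundcheck is clear from here.
Percussion Overdub starts before Strings Tracking ends → Strings Tracking and Percussion Overdub overlap.
Tech Warm-up starts after Strings Tracking ends; Strings Tracking is clear from here.
Tech Warm-up starts after Percussion Overdub ends; Percussion Overdub is clear from here.
Dress Tracking starts before Tech Warm-up ends → Tech Warm-up and Dress Tracking overlap.
Sectional Mixing starts exactly when Tech Warm-up ends (back-to-back, no overlap).
Sectional Mixing starts before Dress Tracking ends → Dress Tracking and Sectional Mixing overlap.
Overlapping pairs: Dress Tracking & Sectional Mixing, Dress Tracking & Tech Warm-up, Percussion Overdub & Strings Tracking, Percussion Soundcheck & Vocals Soundcheck — 4 in total.

4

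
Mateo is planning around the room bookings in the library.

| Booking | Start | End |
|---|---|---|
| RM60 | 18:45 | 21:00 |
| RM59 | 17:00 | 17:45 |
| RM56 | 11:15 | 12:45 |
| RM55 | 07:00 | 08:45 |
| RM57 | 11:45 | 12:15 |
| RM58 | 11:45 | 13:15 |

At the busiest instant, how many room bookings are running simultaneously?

3

Sweep the timeline, counting +1 at each start and −1 at each end (ends before starts at a tie):
07:00 start RM55 → 1
08:45 end RM55 → 0
11:15 start RM56 → 1
11:45 start RM57 → 2
11:45 start RM58 → 3
12:15 end RM57 → 2
12:45 end RM56 → 1
13:15 end RM58 → 0
17:00 start RM59 → 1
17:45 end RM59 → 0
18:45 start RM60 → 1
21:00 end RM60 → 0
Peak is 3, at 11:45 (RM56, RM57, RM58).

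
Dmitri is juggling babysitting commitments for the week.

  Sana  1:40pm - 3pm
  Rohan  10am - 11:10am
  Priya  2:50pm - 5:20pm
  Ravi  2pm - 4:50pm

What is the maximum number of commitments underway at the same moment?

Sweep the timeline, counting +1 at each start and −1 at each end (ends before starts at a tie):
10am start Rohan → 1
11:10am end Rohan → 0
1:40pm start Sana → 1
2pm start Ravi → 2
2:50pm start Priya → 3
3pm end Sana → 2
4:50pm end Ravi → 1
5:20pm end Priya → 0
Peak is 3, at 2:50pm (Priya, Ravi, Sana).

3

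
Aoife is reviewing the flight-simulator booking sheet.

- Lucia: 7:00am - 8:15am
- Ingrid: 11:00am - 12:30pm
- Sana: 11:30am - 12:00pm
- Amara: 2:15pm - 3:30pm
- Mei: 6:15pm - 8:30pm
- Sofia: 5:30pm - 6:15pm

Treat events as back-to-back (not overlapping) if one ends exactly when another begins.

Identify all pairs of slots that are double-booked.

Check each pair: they overlap iff neither finishes before the other starts.
Sorted by start: Lucia, Ingrid, Sana, Amara, Sofia, Mei.
Ingrid starts after Lucia ends, so nothing later overlaps Lucia either.
Sana starts before Ingrid ends → Ingrid and Sana overlap.
Amara starts after Ingrid ends, so nothing later overlaps Ingrid either.
Amara starts after Sana ends, so nothing later overlaps Sana either.
Sofia starts after Amara ends, so nothing later overlaps Amara either.
Mei starts exactly when Sofia ends (back-to-back, no overlap).

Ingrid & Sana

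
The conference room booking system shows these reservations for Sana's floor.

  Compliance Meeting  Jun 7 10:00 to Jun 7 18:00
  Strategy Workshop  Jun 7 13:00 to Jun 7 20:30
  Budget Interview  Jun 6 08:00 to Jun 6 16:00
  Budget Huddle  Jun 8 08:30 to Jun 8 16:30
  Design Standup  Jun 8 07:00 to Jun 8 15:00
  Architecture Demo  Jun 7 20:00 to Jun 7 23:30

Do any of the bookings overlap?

Sorted by start: Budget Interview, Compliance Meeting, Strategy Workshop, Architecture Demo, Design Standup, Budget Huddle.
Compliance Meeting starts after Budget Interview ends — done with Budget Interview.
Strategy Workshop starts before Compliance Meeting ends → Compliance Meeting and Strategy Workshop overlap.
That's a conflict, so the schedule is not conflict-free.

Yes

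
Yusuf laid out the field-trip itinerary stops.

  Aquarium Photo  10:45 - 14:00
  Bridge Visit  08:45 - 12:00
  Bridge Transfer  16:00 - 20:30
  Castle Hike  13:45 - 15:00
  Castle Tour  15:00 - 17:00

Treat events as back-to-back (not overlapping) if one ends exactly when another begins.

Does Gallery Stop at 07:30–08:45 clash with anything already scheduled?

Bridge Visit: starts 08:45 at or after Gallery Stop ends 08:45 → clear.
Aquarium Photo: starts 10:45 at or after Gallery Stop ends 08:45 → clear.
Castle Hike: starts 13:45 at or after Gallery Stop ends 08:45 → clear.
Castle Tour: starts 15:00 at or after Gallery Stop ends 08:45 → clear.
Bridge Transfer: starts 16:00 at or after Gallery Stop ends 08:45 → clear.

No — it doesn't clash with anything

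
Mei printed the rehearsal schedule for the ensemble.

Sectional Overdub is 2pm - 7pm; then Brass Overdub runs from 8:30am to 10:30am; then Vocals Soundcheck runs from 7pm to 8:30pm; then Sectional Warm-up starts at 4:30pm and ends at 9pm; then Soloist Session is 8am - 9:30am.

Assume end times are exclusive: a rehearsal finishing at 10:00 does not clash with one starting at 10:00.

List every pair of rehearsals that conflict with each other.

Brass Overdub & Soloist Session, Sectional Overdub & Sectional Warm-up, Sectional Warm-up & Vocals Soundcheck

Sorted by start: Soloist Session, Brass Overdub, Sectional Overdub, Sectional Warm-up, Vocals Soundcheck.
Brass Overdub starts before Soloist Session ends → Soloist Session and Brass Overdub overlap.
Sectional Overdub starts after Soloist Session ends; Soloist Session is clear from here.
Sectional Overdub starts after Brass Overdub ends; Brass Overdub is clear from here.
Sectional Warm-up starts before Sectional Overdub ends → Sectional Overdub and Sectional Warm-up overlap.
Vocals Soundcheck starts exactly when Sectional Overdub ends (back-to-back, no overlap).
Vocals Soundcheck starts before Sectional Warm-up ends → Sectional Warm-up and Vocals Soundcheck overlap.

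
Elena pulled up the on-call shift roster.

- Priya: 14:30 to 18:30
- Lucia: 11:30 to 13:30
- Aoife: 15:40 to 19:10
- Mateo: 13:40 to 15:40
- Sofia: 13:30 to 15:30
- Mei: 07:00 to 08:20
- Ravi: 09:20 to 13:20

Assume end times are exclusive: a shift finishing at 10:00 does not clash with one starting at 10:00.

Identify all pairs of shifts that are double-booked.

Sorted by start: Mei, Ravi, Lucia, Sofia, Mateo, Priya, Aoife.
Ravi starts after Mei ends — done with Mei.
Lucia starts before Ravi ends → Ravi and Lucia overlap.
Sofia starts after Ravi ends — done with Ravi.
Sofia starts exactly when Lucia ends (back-to-back, no overlap) — done with Lucia.
Mateo starts before Sofia ends → Sofia and Mateo overlap.
Priya starts before Sofia ends → Sofia and Priya overlap.
Aoife starts after Sofia ends.
Priya starts before Mateo ends → Mateo and Priya overlap.
Aoife starts exactly when Mateo ends (back-to-back, no overlap).
Aoife starts before Priya ends → Priya and Aoife overlap.

Aoife & Priya, Lucia & Ravi, Mateo & Priya, Mateo & Sofia, Priya & Sofia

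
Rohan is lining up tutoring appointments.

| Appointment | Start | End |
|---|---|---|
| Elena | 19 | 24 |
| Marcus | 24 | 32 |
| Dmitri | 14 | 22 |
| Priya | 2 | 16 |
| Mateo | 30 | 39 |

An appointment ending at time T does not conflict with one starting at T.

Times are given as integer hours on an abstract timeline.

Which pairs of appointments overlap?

Dmitri & Elena, Dmitri & Priya, Marcus & Mateo

Sorted by start: Priya, Dmitri, Elena, Marcus, Mateo.
Dmitri starts before Priya ends → Priya and Dmitri overlap.
Elena starts after Priya ends, so nothing later overlaps Priya either.
Elena starts before Dmitri ends → Dmitri and Elena overlap.
Marcus starts after Dmitri ends, so nothing later overlaps Dmitri either.
Marcus starts exactly when Elena ends (back-to-back, no overlap), so nothing later overlaps Elena either.
Mateo starts before Marcus ends → Marcus and Mateo overlap.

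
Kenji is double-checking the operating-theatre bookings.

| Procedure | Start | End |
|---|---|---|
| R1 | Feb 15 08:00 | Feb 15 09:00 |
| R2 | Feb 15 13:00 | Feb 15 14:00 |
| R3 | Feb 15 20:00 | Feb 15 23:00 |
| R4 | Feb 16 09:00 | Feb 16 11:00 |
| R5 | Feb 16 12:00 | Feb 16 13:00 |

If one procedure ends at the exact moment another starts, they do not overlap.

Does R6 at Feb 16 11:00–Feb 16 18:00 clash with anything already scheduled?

Yes — it overlaps R5

R1: ends Feb 15 09:00 at or before R6 starts Feb 16 11:00 → clear.
R2: ends Feb 15 14:00 at or before R6 starts Feb 16 11:00 → clear.
R3: ends Feb 15 23:00 at or before R6 starts Feb 16 11:00 → clear.
R4: ends Feb 16 11:00 at or before R6 starts Feb 16 11:00 → clear.
R5: starts Feb 16 12:00 before R6 ends Feb 16 18:00, and ends Feb 16 13:00 after R6 starts Feb 16 11:00 → overlap.
R6 overlaps R5.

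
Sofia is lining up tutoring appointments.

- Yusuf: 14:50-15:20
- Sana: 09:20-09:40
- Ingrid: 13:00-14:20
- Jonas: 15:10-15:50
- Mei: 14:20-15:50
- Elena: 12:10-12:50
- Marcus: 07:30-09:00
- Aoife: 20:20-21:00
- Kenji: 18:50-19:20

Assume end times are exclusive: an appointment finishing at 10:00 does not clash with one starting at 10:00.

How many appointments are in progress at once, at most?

3

Walk through starts and ends in time order (an end at T is processed before a start at T):
07:30 start Marcus → 1
09:00 end Marcus → 0
09:20 start Sana → 1
09:40 end Sana → 0
12:10 start Elena → 1
12:50 end Elena → 0
13:00 start Ingrid → 1
14:20 end Ingrid → 0
14:20 start Mei → 1
14:50 start Yusuf → 2
15:10 start Jonas → 3
15:20 end Yusuf → 2
15:50 end Jonas → 1
15:50 end Mei → 0
18:50 start Kenji → 1
19:20 end Kenji → 0
20:20 start Aoife → 1
21:00 end Aoife → 0
Peak is 3, at 15:10 (Jonas, Mei, Yusuf).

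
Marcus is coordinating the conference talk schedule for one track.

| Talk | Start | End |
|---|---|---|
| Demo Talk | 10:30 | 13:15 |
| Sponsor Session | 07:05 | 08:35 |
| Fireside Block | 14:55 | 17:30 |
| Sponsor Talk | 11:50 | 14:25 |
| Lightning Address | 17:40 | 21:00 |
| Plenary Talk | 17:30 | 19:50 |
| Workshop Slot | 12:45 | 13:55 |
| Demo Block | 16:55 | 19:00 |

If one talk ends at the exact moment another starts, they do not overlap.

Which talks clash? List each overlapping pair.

Sorted by start: Sponsor Session, Demo Talk, Sponsor Talk, Workshop Slot, Fireside Block, Demo Block, Plenary Talk, Lightning Address.
Demo Talk starts after Sponsor Session ends, so Sponsor Session has no further overlaps.
Sponsor Talk starts before Demo Talk ends → Demo Talk and Sponsor Talk overlap.
Workshop Slot starts before Demo Talk ends → Demo Talk and Workshop Slot overlap.
Fireside Block starts after Demo Talk ends, so Demo Talk has no further overlaps.
Workshop Slot starts before Sponsor Talk ends → Sponsor Talk and Workshop Slot overlap.
Fireside Block starts after Sponsor Talk ends, so Sponsor Talk has no further overlaps.
Fireside Block starts after Workshop Slot ends, so Workshop Slot has no further overlaps.
Demo Block starts before Fireside Block ends → Fireside Block and Demo Block overlap.
Plenary Talk starts exactly when Fireside Block ends (back-to-back, no overlap), so Fireside Block has no further overlaps.
Plenary Talk starts before Demo Block ends → Demo Block and Plenary Talk overlap.
Lightning Address starts before Demo Block ends → Demo Block and Lightning Address overlap.
Lightning Address starts before Plenary Talk ends → Plenary Talk and Lightning Address overlap.

Demo Block & Fireside Block, Demo Block & Lightning Address, Demo Block & Plenary Talk, Demo Talk & Sponsor Talk, Demo Talk & Workshop Slot, Lightning Address & Plenary Talk, Sponsor Talk & Workshop Slot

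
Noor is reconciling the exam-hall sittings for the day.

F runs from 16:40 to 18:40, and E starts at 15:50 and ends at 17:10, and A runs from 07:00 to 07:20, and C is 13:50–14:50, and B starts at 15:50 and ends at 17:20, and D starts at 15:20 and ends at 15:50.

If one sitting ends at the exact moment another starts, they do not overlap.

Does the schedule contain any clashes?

Sorted by start: A, C, D, B, E, F.
C starts after A ends; A is clear from here.
D starts after C ends; C is clear from here.
B starts exactly when D ends (back-to-back, no overlap); D is clear from here.
E starts before B ends → B and E overlap.
That's a conflict, so the schedule is not conflict-free.

Yes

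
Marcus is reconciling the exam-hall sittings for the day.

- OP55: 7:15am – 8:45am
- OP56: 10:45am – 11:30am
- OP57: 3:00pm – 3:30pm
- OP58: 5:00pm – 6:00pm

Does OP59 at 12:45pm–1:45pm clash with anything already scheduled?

OP55: ends 8:45am at or before OP59 starts 12:45pm → clear.
OP56: ends 11:30am at or before OP59 starts 12:45pm → clear.
OP57: starts 3:00pm at or after OP59 ends 1:45pm → clear.
OP58: starts 5:00pm at or after OP59 ends 1:45pm → clear.

No — it doesn't clash with anything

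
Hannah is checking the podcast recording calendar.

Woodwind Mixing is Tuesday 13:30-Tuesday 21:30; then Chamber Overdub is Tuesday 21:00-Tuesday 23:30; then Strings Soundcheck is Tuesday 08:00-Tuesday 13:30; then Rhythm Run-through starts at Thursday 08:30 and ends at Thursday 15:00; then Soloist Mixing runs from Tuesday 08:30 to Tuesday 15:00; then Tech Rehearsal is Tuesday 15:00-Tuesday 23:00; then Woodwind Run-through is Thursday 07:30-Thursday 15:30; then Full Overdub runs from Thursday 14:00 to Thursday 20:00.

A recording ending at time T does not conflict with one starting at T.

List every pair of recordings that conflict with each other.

Sorted by start: Strings Soundcheck, Soloist Mixing, Woodwind Mixing, Tech Rehearsal, Chamber Overdub, Woodwind Run-through, Rhythm Run-through, Full Overdub.
Soloist Mixing starts before Strings Soundcheck ends → Strings Soundcheck and Soloist Mixing overlap.
Woodwind Mixing starts exactly when Strings Soundcheck ends (back-to-back, no overlap), so Strings Soundcheck has no further overlaps.
Woodwind Mixing starts before Soloist Mixing ends → Soloist Mixing and Woodwind Mixing overlap.
Tech Rehearsal starts exactly when Soloist Mixing ends (back-to-back, no overlap), so Soloist Mixing has no further overlaps.
Tech Rehearsal starts before Woodwind Mixing ends → Woodwind Mixing and Tech Rehearsal overlap.
Chamber Overdub starts before Woodwind Mixing ends → Woodwind Mixing and Chamber Overdub overlap.
Woodwind Run-through starts after Woodwind Mixing ends, so Woodwind Mixing has no further overlaps.
Chamber Overdub starts before Tech Rehearsal ends → Tech Rehearsal and Chamber Overdub overlap.
Woodwind Run-through starts after Tech Rehearsal ends, so Tech Rehearsal has no further overlaps.
Woodwind Run-through starts after Chamber Overdub ends, so Chamber Overdub has no further overlaps.
Rhythm Run-through starts before Woodwind Run-through ends → Woodwind Run-through and Rhythm Run-through overlap.
Full Overdub starts before Woodwind Run-through ends → Woodwind Run-through and Full Overdub overlap.
Full Overdub starts before Rhythm Run-through ends → Rhythm Run-through and Full Overdub overlap.

Chamber Overdub & Tech Rehearsal, Chamber Overdub & Woodwind Mixing, Full Overdub & Rhythm Run-through, Full Overdub & Woodwind Run-through, Rhythm Run-through & Woodwind Run-through, Soloist Mixing & Strings Soundcheck, Soloist Mixing & Woodwind Mixing, Tech Rehearsal & Woodwind Mixing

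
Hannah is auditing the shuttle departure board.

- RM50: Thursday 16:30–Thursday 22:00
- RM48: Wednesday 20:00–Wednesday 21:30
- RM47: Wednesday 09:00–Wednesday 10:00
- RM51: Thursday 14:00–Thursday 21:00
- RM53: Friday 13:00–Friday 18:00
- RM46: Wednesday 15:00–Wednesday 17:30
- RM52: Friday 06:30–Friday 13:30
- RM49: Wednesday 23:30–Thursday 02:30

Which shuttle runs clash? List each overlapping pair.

Check each pair: they overlap iff neither finishes before the other starts.
Sorted by start: RM47, RM46, RM48, RM49, RM51, RM50, RM52, RM53.
RM46 starts after RM47 ends, so nothing later overlaps RM47 either.
RM48 starts after RM46 ends, so nothing later overlaps RM46 either.
RM49 starts after RM48 ends, so nothing later overlaps RM48 either.
RM51 starts after RM49 ends, so nothing later overlaps RM49 either.
RM50 starts before RM51 ends → RM51 and RM50 overlap.
RM52 starts after RM51 ends, so nothing later overlaps RM51 either.
RM52 starts after RM50 ends, so nothing later overlaps RM50 either.
RM53 starts before RM52 ends → RM52 and RM53 overlap.

RM50 & RM51, RM52 & RM53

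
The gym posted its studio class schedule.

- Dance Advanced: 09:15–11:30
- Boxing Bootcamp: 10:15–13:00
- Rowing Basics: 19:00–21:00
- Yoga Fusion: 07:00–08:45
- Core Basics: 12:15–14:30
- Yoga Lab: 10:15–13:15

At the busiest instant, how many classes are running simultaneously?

3

Sort all start/end points and keep a running count:
07:00 start Yoga Fusion → 1
08:45 end Yoga Fusion → 0
09:15 start Dance Advanced → 1
10:15 start Boxing Bootcamp → 2
10:15 start Yoga Lab → 3
11:30 end Dance Advanced → 2
12:15 start Core Basics → 3
13:00 end Boxing Bootcamp → 2
13:15 end Yoga Lab → 1
14:30 end Core Basics → 0
19:00 start Rowing Basics → 1
21:00 end Rowing Basics → 0
Peak is 3, at 10:15 (Boxing Bootcamp, Dance Advanced, Yoga Lab).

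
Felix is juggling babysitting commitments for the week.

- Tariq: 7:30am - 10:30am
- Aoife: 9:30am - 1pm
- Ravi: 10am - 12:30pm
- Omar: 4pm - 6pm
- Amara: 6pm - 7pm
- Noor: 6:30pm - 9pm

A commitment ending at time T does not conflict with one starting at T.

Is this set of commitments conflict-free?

Check each pair: they overlap iff neither finishes before the other starts.
Sorted by start: Tariq, Aoife, Ravi, Omar, Amara, Noor.
Aoife starts before Tariq ends → Tariq and Aoife overlap.
That's a conflict, so the schedule is not conflict-free.

No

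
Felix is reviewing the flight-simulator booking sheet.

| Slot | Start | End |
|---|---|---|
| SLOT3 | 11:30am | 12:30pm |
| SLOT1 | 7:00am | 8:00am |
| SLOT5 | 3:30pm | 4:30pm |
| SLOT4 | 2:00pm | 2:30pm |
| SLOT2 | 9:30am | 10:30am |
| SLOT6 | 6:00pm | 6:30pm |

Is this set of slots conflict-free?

Yes

Sorted by start: SLOT1, SLOT2, SLOT3, SLOT4, SLOT5, SLOT6.
SLOT2 starts after SLOT1 ends, so nothing later overlaps SLOT1 either.
SLOT3 starts after SLOT2 ends, so nothing later overlaps SLOT2 either.
SLOT4 starts after SLOT3 ends, so nothing later overlaps SLOT3 either.
SLOT5 starts after SLOT4 ends, so nothing later overlaps SLOT4 either.
SLOT6 starts after SLOT5 ends.
Every pair is clear; the schedule has no overlaps.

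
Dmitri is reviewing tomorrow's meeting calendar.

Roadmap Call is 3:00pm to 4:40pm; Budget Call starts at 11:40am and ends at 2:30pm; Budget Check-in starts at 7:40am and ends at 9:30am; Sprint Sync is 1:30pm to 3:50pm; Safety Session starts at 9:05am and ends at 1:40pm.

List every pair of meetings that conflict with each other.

Budget Call & Safety Session, Budget Call & Sprint Sync, Budget Check-in & Safety Session, Roadmap Call & Sprint Sync, Safety Session & Sprint Sync

Sorted by start: Budget Check-in, Safety Session, Budget Call, Sprint Sync, Roadmap Call.
Safety Session starts before Budget Check-in ends → Budget Check-in and Safety Session overlap.
Budget Call starts after Budget Check-in ends, so nothing later overlaps Budget Check-in either.
Budget Call starts before Safety Session ends → Safety Session and Budget Call overlap.
Sprint Sync starts before Safety Session ends → Safety Session and Sprint Sync overlap.
Roadmap Call starts after Safety Session ends.
Sprint Sync starts before Budget Call ends → Budget Call and Sprint Sync overlap.
Roadmap Call starts after Budget Call ends.
Roadmap Call starts before Sprint Sync ends → Sprint Sync and Roadmap Call overlap.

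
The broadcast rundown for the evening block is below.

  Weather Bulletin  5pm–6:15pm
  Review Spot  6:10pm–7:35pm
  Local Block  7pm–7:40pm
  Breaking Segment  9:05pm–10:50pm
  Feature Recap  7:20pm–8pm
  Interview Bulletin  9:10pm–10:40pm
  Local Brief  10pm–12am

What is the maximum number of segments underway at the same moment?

Sort all start/end points and keep a running count:
5pm start Weather Bulletin → 1
6:10pm start Review Spot → 2
6:15pm end Weather Bulletin → 1
7pm start Local Block → 2
7:20pm start Feature Recap → 3
7:35pm end Review Spot → 2
7:40pm end Local Block → 1
8pm end Feature Recap → 0
9:05pm start Breaking Segment → 1
9:10pm start Interview Bulletin → 2
10pm start Local Brief → 3
10:40pm end Interview Bulletin → 2
10:50pm end Breaking Segment → 1
12am end Local Brief → 0
Peak is 3, at 7:20pm (Feature Recap, Local Block, Review Spot).

3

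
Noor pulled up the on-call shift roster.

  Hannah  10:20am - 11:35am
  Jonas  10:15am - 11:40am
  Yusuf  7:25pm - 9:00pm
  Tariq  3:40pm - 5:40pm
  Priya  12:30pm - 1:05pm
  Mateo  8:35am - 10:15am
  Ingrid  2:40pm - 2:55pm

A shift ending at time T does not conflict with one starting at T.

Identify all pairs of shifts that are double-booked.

Sorted by start: Mateo, Jonas, Hannah, Priya, Ingrid, Tariq, Yusuf.
Jonas starts exactly when Mateo ends (back-to-back, no overlap) — done with Mateo.
Hannah starts before Jonas ends → Jonas and Hannah overlap.
Priya starts after Jonas ends — done with Jonas.
Priya starts after Hannah ends — done with Hannah.
Ingrid starts after Priya ends — done with Priya.
Tariq starts after Ingrid ends — done with Ingrid.
Yusuf starts after Tariq ends.

Hannah & Jonas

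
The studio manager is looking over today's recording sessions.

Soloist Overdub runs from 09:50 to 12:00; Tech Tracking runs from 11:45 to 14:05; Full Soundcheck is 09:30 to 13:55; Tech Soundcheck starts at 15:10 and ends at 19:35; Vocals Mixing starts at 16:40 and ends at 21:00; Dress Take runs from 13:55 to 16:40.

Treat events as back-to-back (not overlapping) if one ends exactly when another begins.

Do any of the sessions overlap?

Yes

Two intervals overlap when each starts before the other ends.
Sorted by start: Full Soundcheck, Soloist Overdub, Tech Tracking, Dress Take, Tech Soundcheck, Vocals Mixing.
Soloist Overdub starts before Full Soundcheck ends → Full Soundcheck and Soloist Overdub overlap.
That's a conflict, so the schedule is not conflict-free.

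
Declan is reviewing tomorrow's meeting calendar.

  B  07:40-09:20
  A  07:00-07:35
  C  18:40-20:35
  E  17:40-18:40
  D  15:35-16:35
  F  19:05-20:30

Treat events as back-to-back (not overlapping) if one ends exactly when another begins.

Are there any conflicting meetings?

Check each pair: they overlap iff neither finishes before the other starts.
Sorted by start: A, B, D, E, C, F.
B starts after A ends — done with A.
D starts after B ends — done with B.
E starts after D ends — done with D.
C starts exactly when E ends (back-to-back, no overlap) — done with E.
F starts before C ends → C and F overlap.
That's a conflict, so the schedule is not conflict-free.

Yes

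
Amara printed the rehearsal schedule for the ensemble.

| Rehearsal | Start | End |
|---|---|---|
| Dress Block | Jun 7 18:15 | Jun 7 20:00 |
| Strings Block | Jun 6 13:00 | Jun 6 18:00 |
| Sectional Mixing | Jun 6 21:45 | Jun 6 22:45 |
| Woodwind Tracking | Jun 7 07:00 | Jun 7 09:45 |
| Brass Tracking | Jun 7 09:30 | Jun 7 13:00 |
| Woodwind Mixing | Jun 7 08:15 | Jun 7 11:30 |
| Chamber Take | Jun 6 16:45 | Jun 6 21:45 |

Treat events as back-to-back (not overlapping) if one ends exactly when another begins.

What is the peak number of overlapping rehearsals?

3

Walk through starts and ends in time order (an end at T is processed before a start at T):
Jun 6 13:00 start Strings Block → 1
Jun 6 16:45 start Chamber Take → 2
Jun 6 18:00 end Strings Block → 1
Jun 6 21:45 end Chamber Take → 0
Jun 6 21:45 start Sectional Mixing → 1
Jun 6 22:45 end Sectional Mixing → 0
Jun 7 07:00 start Woodwind Tracking → 1
Jun 7 08:15 start Woodwind Mixing → 2
Jun 7 09:30 start Brass Tracking → 3
Jun 7 09:45 end Woodwind Tracking → 2
Jun 7 11:30 end Woodwind Mixing → 1
Jun 7 13:00 end Brass Tracking → 0
Jun 7 18:15 start Dress Block → 1
Jun 7 20:00 end Dress Block → 0
Peak is 3, at Jun 7 09:30 (Brass Tracking, Woodwind Mixing, Woodwind Tracking).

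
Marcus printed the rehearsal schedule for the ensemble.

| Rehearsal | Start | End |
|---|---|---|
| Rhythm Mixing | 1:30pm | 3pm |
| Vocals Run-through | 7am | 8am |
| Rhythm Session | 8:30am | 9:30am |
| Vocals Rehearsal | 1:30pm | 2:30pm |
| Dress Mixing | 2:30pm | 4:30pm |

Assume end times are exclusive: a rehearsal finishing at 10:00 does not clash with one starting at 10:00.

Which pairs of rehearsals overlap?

Dress Mixing & Rhythm Mixing, Rhythm Mixing & Vocals Rehearsal

Sorted by start: Vocals Run-through, Rhythm Session, Vocals Rehearsal, Rhythm Mixing, Dress Mixing.
Rhythm Session starts after Vocals Run-through ends, so Vocals Run-through has no further overlaps.
Vocals Rehearsal starts after Rhythm Session ends, so Rhythm Session has no further overlaps.
Rhythm Mixing starts before Vocals Rehearsal ends → Vocals Rehearsal and Rhythm Mixing overlap.
Dress Mixing starts exactly when Vocals Rehearsal ends (back-to-back, no overlap).
Dress Mixing starts before Rhythm Mixing ends → Rhythm Mixing and Dress Mixing overlap.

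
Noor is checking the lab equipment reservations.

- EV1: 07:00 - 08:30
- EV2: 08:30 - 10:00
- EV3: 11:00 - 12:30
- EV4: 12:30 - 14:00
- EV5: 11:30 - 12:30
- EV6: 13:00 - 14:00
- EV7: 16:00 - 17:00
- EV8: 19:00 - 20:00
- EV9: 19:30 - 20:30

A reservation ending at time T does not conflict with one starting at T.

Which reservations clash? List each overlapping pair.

Sorted by start: EV1, EV2, EV3, EV5, EV4, EV6, EV7, EV8, EV9.
EV2 starts exactly when EV1 ends (back-to-back, no overlap), so nothing later overlaps EV1 either.
EV3 starts after EV2 ends, so nothing later overlaps EV2 either.
EV5 starts before EV3 ends → EV3 and EV5 overlap.
EV4 starts exactly when EV3 ends (back-to-back, no overlap), so nothing later overlaps EV3 either.
EV4 starts exactly when EV5 ends (back-to-back, no overlap), so nothing later overlaps EV5 either.
EV6 starts before EV4 ends → EV4 and EV6 overlap.
EV7 starts after EV4 ends, so nothing later overlaps EV4 either.
EV7 starts after EV6 ends, so nothing later overlaps EV6 either.
EV8 starts after EV7 ends, so nothing later overlaps EV7 either.
EV9 starts before EV8 ends → EV8 and EV9 overlap.

EV3 & EV5, EV4 & EV6, EV8 & EV9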